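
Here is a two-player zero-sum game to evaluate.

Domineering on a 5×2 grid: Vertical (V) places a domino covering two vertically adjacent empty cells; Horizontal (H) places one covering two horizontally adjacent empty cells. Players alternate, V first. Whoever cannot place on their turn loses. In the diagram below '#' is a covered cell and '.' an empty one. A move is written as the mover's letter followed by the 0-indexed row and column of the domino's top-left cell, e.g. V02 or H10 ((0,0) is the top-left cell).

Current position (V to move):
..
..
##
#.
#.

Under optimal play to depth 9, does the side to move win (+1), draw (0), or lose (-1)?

value(../../##/#./#., V) = +1

ply 1, V at ../../##/#./#. | V00=+1→#./#./##/#./#.*; V01=+1→.#/.#/##/#./#.; V31=-1→../../##/##/##
ply 2: #./#./##/#./#. is terminal -1 (H); from ../../##/#./#. depth 9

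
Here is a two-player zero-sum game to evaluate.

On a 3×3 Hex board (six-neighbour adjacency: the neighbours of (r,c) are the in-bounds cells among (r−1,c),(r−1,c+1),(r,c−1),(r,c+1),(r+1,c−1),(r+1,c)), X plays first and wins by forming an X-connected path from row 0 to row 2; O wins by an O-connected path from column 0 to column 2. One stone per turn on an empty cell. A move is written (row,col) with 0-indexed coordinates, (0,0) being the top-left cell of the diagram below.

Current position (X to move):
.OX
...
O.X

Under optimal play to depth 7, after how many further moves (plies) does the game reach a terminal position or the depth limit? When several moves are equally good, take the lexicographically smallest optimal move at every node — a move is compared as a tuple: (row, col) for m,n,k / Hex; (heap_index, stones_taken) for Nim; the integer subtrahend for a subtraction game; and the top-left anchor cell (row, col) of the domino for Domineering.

[.OX/.../O.X] X move#1: (0,0):-1/XOX/.../O.X, (1,0):-1/.OX/X../O.X, (1,1):+1/.OX/.X./O.X*, (1,2):+1/.OX/..X/O.X, (2,1):+1/.OX/.../OXX
[.OX/.X./O.X] O move#2: (0,0):-1/OOX/.X./O.X*, (1,0):-1/.OX/OX./O.X, (1,2):-1/.OX/.XO/O.X, (2,1):-1/.OX/.X./OOX
[OOX/.X./O.X] X move#3: (1,0):+1/OOX/XX./O.X*, (1,2):+1/OOX/.XX/O.X, (2,1):+1/OOX/.X./OXX
[OOX/XX./O.X] O move#4: (1,2):-1/OOX/XXO/O.X*, (2,1):-1/OOX/XX./OOX
[OOX/XXO/O.X] X move#5: (2,1):+1/OOX/XXO/OXX*
[OOX/XXO/OXX] end (terminal -1, O#6); searched .OX/.../O.X to 7

PV length from [.OX/.../O.X]: 5 plies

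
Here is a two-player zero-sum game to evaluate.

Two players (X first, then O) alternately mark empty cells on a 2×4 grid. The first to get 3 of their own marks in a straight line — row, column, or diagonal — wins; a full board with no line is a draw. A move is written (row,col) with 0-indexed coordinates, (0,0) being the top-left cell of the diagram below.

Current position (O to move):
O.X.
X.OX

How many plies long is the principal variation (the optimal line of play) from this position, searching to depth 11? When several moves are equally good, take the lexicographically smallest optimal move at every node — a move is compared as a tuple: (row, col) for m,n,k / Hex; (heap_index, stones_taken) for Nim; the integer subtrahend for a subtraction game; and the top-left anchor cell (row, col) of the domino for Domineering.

[O.X./X.OX] O move#1: (0,1):+0/OOX./X.OX*, (0,3):+0/O.XO/X.OX, (1,1):+0/O.X./XOOX
[OOX./X.OX] X move#2: (0,3):+0/OOXX/X.OX*, (1,1):+0/OOX./XXOX
[OOXX/X.OX] O move#3: (1,1):+0/OOXX/XOOX*
[OOXX/XOOX] end (terminal +0, X#4); searched O.X./X.OX to 11

PV length from [O.X./X.OX]: 3 plies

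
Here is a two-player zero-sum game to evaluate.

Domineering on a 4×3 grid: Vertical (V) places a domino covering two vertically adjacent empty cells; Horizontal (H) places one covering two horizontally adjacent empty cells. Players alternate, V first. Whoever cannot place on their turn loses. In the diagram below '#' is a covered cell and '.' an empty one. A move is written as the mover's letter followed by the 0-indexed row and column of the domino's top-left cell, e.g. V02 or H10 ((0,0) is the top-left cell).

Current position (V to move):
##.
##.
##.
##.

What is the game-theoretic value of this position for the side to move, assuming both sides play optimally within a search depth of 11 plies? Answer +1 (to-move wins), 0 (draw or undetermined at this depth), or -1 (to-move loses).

value(##./##./##./##., V) = +1

p1 V@[##./##./##./##.]: V02[###/###/##./##.]+1* V12[##./###/###/##.]+1 V22[##./##./###/###]+1
p2 H@[###/###/##./##.] terminal -1; root [##./##./##./##.] d11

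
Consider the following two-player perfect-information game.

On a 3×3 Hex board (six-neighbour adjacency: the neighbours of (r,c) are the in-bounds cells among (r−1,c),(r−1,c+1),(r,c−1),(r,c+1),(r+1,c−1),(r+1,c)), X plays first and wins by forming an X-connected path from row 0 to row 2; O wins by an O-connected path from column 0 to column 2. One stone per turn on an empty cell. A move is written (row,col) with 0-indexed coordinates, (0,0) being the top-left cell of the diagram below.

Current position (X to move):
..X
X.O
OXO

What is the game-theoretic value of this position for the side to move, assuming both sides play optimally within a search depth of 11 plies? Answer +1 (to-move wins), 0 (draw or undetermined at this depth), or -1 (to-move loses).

ply 1, X at ..X/X.O/OXO | (0,0)=-1→X.X/X.O/OXO; (0,1)=-1→.XX/X.O/OXO; (1,1)=+1→..X/XXO/OXO*
ply 2: ..X/XXO/OXO is terminal -1 (O); from ..X/X.O/OXO depth 11

value(..X/X.O/OXO, X) = +1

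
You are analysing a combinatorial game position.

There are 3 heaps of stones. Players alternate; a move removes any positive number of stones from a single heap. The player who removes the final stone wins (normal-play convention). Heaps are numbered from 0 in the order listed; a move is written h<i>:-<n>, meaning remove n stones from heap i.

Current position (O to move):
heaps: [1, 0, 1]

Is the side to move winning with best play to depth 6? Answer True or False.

O winning at [(1,0,1)]: False

p1 O@[(1,0,1)]: h0:-1[(0,0,1)]-1* h2:-1[(1,0,0)]-1
p2 X@[(0,0,1)]: h2:-1[(0,0,0)]+1*
p3 O@[(0,0,0)] terminal -1; root [(1,0,1)] d6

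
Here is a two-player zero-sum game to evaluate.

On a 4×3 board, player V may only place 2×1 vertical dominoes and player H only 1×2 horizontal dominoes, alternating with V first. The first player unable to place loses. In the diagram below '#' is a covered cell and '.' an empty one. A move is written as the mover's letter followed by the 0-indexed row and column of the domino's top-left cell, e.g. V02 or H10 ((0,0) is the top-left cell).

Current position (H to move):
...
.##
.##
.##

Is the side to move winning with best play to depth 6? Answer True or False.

p1 H@[.../.##/.##/.##]: H00[##./.##/.##/.##]-1* H01[.##/.##/.##/.##]-1
p2 V@[##./.##/.##/.##]: V10[##./###/###/.##]+1* V20[##./.##/###/###]+1
p3 H@[##./###/###/.##] terminal -1; root [.../.##/.##/.##] d6

H winning at [.../.##/.##/.##]: False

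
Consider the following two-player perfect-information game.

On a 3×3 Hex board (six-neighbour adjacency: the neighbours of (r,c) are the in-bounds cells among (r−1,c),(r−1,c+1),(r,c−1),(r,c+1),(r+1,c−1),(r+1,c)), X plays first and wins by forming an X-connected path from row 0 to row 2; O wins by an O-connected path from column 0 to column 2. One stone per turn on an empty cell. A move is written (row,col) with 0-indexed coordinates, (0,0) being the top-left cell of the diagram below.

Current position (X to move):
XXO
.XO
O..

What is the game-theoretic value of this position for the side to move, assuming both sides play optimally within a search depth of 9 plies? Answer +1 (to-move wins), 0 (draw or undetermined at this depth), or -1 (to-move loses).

[XXO/.XO/O..] X move#1: (1,0):-1/XXO/XXO/O.., (2,1):+1/XXO/.XO/OX.*, (2,2):-1/XXO/.XO/O.X
[XXO/.XO/OX.] end (terminal -1, O#2); searched XXO/.XO/O.. to 9

value(XXO/.XO/O.., X) = +1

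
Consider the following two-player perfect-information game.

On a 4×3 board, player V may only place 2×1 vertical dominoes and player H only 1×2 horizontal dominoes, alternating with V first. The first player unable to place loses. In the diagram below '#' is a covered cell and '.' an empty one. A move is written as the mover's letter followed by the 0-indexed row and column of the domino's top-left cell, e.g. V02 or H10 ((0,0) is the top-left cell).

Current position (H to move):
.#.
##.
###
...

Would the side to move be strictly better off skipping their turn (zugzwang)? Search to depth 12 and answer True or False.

p1 H@[.#./##./###/...]: H30[.#./##./###/##.]-1* H31[.#./##./###/.##]-1
p2 V@[.#./##./###/##.]: V02[.##/###/###/##.]+1*
p3 H@[.##/###/###/##.] terminal -1; root [.#./##./###/...] d12
pass branch (V moves first from the same position):
  | p1 V@[.#./##./###/...]: V02[.##/###/###/...]-1*
  | p2 H@[.##/###/###/...]: H30[.##/###/###/##.]+1* H31[.##/###/###/.##]+1
  | p3 V@[.##/###/###/##.] terminal -1; root [.#./##./###/...] d12
H moving scores -1; H passing scores +1

zugzwang(.#./##./###/..., H) = True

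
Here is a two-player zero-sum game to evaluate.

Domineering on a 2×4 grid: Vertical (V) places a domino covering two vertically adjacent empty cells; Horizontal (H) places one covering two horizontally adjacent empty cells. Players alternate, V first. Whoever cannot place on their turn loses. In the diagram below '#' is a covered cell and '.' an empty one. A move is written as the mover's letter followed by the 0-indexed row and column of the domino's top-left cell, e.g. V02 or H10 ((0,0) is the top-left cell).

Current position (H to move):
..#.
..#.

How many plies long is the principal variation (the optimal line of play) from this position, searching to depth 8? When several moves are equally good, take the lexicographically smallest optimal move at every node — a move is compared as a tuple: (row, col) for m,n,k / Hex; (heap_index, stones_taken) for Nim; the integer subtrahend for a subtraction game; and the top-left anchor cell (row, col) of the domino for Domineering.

ply 1, H at ..#./..#. | H00=+1→###./..#.*; H10=+1→..#./###.
ply 2, V at ###./..#. | V03=-1→####/..##*
ply 3, H at ####/..## | H10=+1→####/####*
ply 4: ####/#### is terminal -1 (V); from ..#./..#. depth 8

PV length from [..#./..#.]: 3 plies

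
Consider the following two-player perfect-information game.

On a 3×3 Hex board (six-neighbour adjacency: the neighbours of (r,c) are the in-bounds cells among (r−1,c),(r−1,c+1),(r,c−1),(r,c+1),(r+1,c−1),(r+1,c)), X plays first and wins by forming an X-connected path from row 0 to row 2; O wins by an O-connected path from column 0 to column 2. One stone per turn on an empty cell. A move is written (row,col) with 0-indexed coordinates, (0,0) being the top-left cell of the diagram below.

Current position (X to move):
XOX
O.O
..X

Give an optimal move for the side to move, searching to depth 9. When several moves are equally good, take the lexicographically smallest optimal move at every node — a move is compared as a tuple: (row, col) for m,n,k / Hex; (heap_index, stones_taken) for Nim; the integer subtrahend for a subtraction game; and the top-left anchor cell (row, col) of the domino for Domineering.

[XOX/O.O/..X] X move#1: (1,1):+1/XOX/OXO/..X*, (2,0):-1/XOX/O.O/X.X, (2,1):-1/XOX/O.O/.XX
[XOX/OXO/..X] O move#2: (2,0):-1/XOX/OXO/O.X*, (2,1):-1/XOX/OXO/.OX
[XOX/OXO/O.X] X move#3: (2,1):+1/XOX/OXO/OXX*
[XOX/OXO/OXX] end (terminal -1, O#4); searched XOX/O.O/..X to 9

X's best at [XOX/O.O/..X]: (1,1)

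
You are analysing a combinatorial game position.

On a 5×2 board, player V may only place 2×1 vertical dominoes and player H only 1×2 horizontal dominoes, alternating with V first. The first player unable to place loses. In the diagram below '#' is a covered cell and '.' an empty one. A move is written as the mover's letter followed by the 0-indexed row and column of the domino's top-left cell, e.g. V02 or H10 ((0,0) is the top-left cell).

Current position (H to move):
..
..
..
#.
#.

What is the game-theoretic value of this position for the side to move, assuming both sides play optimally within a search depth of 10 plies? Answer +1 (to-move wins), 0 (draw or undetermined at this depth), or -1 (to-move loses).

value(../../../#./#., H) = +1

[../../../#./#.] H move#1: H00:-1/##/../../#./#., H10:+1/../##/../#./#.*, H20:-1/../../##/#./#.
[../##/../#./#.] V move#2: V21:-1/../##/.#/##/#.*, V31:-1/../##/../##/##
[../##/.#/##/#.] H move#3: H00:+1/##/##/.#/##/#.*
[##/##/.#/##/#.] end (terminal -1, V#4); searched ../../../#./#. to 10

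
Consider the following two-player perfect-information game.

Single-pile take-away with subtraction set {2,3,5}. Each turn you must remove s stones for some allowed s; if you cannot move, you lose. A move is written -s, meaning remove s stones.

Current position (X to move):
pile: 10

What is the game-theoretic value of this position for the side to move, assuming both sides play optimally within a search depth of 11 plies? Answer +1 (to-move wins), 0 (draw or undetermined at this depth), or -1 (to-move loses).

p1 X@[10]: -2[8]+1* -3[7]+1 -5[5]-1
p2 O@[8]: -2[6]-1* -3[5]-1 -5[3]-1
p3 X@[6]: -2[4]-1 -3[3]-1 -5[1]+1*
p4 O@[1] terminal -1; root [10] d11

value(10, X) = +1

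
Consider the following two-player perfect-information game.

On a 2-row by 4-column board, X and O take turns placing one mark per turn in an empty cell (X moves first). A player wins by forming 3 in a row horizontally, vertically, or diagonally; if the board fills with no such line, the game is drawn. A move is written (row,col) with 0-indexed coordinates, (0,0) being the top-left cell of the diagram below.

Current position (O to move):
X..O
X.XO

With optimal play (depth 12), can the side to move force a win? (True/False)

p1 O@[X..O/X.XO]: (0,1)[XO.O/X.XO]-1 (0,2)[X.OO/X.XO]-1 (1,1)[X..O/XOXO]+0*
p2 X@[X..O/XOXO]: (0,1)[XX.O/XOXO]+0* (0,2)[X.XO/XOXO]+0
p3 O@[XX.O/XOXO]: (0,2)[XXOO/XOXO]+0*
p4 X@[XXOO/XOXO] terminal +0; root [X..O/X.XO] d12

O winning at [X..O/X.XO]: False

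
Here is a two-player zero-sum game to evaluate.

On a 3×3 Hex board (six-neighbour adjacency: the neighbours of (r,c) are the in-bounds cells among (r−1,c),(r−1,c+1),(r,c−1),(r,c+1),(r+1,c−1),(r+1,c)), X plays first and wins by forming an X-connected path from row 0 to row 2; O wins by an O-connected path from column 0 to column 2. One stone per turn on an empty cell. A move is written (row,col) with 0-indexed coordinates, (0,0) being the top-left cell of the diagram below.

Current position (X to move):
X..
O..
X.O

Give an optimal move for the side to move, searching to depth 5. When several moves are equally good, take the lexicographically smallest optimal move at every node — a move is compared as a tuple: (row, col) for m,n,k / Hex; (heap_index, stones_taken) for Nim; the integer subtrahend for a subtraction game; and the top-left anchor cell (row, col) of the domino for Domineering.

X's best at [X../O../X.O]: (1,1)

p1 X@[X../O../X.O]: (0,1)[XX./O../X.O]-1 (0,2)[X.X/O../X.O]-1 (1,1)[X../OX./X.O]+1* (1,2)[X../O.X/X.O]-1 (2,1)[X../O../XXO]-1
p2 O@[X../OX./X.O]: (0,1)[XO./OX./X.O]-1* (0,2)[X.O/OX./X.O]-1 (1,2)[X../OXO/X.O]-1 (2,1)[X../OX./XOO]-1
p3 X@[XO./OX./X.O]: (0,2)[XOX/OX./X.O]+1* (1,2)[XO./OXX/X.O]-1 (2,1)[XO./OX./XXO]-1
p4 O@[XOX/OX./X.O] terminal -1; root [X../O../X.O] d5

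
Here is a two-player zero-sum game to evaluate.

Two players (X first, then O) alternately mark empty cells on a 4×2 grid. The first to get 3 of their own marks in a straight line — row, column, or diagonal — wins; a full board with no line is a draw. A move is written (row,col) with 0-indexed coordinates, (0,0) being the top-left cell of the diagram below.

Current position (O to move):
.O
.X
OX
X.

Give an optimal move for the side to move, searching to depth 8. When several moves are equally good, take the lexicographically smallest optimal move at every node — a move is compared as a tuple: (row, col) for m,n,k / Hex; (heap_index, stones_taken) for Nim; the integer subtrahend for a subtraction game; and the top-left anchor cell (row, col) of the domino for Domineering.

ply 1, O at .O/.X/OX/X. | (0,0)=-1→OO/.X/OX/X.; (1,0)=-1→.O/OX/OX/X.; (3,1)=+0→.O/.X/OX/XO*
ply 2, X at .O/.X/OX/XO | (0,0)=+0→XO/.X/OX/XO*; (1,0)=+0→.O/XX/OX/XO
ply 3, O at XO/.X/OX/XO | (1,0)=+0→XO/OX/OX/XO*
ply 4: XO/OX/OX/XO is terminal +0 (X); from .O/.X/OX/X. depth 8

O's best at [.O/.X/OX/X.]: (3,1)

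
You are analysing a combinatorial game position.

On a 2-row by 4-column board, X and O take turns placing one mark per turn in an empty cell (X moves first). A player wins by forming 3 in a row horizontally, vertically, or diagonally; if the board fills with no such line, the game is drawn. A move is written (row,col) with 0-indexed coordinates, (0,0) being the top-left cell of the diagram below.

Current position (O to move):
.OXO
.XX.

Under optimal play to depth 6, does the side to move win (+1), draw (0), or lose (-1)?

value(.OXO/.XX., O) = -1

ply 1, O at .OXO/.XX. | (0,0)=-1→OOXO/.XX.*; (1,0)=-1→.OXO/OXX.; (1,3)=-1→.OXO/.XXO
ply 2, X at OOXO/.XX. | (1,0)=+1→OOXO/XXX.*; (1,3)=+1→OOXO/.XXX
ply 3: OOXO/XXX. is terminal -1 (O); from .OXO/.XX. depth 6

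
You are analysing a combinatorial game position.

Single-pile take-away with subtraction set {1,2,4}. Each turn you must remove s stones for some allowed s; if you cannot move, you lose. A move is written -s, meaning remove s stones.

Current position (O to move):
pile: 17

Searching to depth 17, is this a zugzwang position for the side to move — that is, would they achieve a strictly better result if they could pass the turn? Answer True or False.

zugzwang(17, O) = False

[17] O move#1: -1:-1/16, -2:+1/15*, -4:-1/13
[15] X move#2: -1:-1/14*, -2:-1/13, -4:-1/11
[14] O move#3: -1:-1/13, -2:+1/12*, -4:-1/10
[12] X move#4: -1:-1/11*, -2:-1/10, -4:-1/8
[11] O move#5: -1:-1/10, -2:+1/9*, -4:-1/7
[9] X move#6: -1:-1/8*, -2:-1/7, -4:-1/5
[8] O move#7: -1:-1/7, -2:+1/6*, -4:-1/4
[6] X move#8: -1:-1/5*, -2:-1/4, -4:-1/2
[5] O move#9: -1:-1/4, -2:+1/3*, -4:-1/1
[3] X move#10: -1:-1/2*, -2:-1/1
[2] O move#11: -1:-1/1, -2:+1/0*
[0] end (terminal -1, X#12); searched 17 to 17
if O skipped the turn, X would face:
~ [17] X move#1: -1:-1/16, -2:+1/15*, -4:-1/13
~ [15] O move#2: -1:-1/14*, -2:-1/13, -4:-1/11
~ [14] X move#3: -1:-1/13, -2:+1/12*, -4:-1/10
~ [12] O move#4: -1:-1/11*, -2:-1/10, -4:-1/8
~ [11] X move#5: -1:-1/10, -2:+1/9*, -4:-1/7
~ [9] O move#6: -1:-1/8*, -2:-1/7, -4:-1/5
~ [8] X move#7: -1:-1/7, -2:+1/6*, -4:-1/4
~ [6] O move#8: -1:-1/5*, -2:-1/4, -4:-1/2
~ [5] X move#9: -1:-1/4, -2:+1/3*, -4:-1/1
~ [3] O move#10: -1:-1/2*, -2:-1/1
~ [2] X move#11: -1:-1/1, -2:+1/0*
~ [0] end (terminal -1, O#12); searched 17 to 17
compare (O): move=+1 vs pass=-1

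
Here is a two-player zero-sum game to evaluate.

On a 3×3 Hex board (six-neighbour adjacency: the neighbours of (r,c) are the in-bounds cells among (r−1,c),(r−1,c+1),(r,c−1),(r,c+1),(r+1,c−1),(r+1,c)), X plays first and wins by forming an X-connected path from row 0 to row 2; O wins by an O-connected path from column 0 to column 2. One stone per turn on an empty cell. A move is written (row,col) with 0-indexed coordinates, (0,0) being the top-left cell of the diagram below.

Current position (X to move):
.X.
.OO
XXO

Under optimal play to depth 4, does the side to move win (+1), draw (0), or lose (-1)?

value(.X./.OO/XXO, X) = +1

[.X./.OO/XXO] X move#1: (0,0):-1/XX./.OO/XXO, (0,2):-1/.XX/.OO/XXO, (1,0):+1/.X./XOO/XXO*
[.X./XOO/XXO] end (terminal -1, O#2); searched .X./.OO/XXO to 4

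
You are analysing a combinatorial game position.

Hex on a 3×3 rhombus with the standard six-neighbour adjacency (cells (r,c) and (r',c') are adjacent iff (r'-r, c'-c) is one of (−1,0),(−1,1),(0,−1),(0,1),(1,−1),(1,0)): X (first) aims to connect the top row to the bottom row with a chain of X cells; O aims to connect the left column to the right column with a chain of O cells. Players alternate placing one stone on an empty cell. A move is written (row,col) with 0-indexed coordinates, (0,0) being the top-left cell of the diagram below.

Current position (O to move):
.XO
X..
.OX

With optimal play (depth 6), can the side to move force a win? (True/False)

p1 O@[.XO/X../.OX]: (0,0)[OXO/X../.OX]-1 (1,1)[.XO/XO./.OX]-1 (1,2)[.XO/X.O/.OX]-1 (2,0)[.XO/X../OOX]+1*
p2 X@[.XO/X../OOX]: (0,0)[XXO/X../OOX]-1* (1,1)[.XO/XX./OOX]-1 (1,2)[.XO/X.X/OOX]-1
p3 O@[XXO/X../OOX]: (1,1)[XXO/XO./OOX]+1* (1,2)[XXO/X.O/OOX]+1
p4 X@[XXO/XO./OOX] terminal -1; root [.XO/X../.OX] d6

O winning at [.XO/X../.OX]: True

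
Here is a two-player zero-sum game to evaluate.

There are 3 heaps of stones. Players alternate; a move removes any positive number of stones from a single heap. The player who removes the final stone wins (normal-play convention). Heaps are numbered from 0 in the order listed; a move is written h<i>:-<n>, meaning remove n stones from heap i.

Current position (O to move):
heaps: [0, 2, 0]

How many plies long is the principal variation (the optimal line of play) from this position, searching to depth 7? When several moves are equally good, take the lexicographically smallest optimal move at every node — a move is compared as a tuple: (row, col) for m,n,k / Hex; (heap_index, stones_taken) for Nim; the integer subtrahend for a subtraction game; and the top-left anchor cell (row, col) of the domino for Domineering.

ply 1, O at (0,2,0) | h1:-1=-1→(0,1,0); h1:-2=+1→(0,0,0)*
ply 2: (0,0,0) is terminal -1 (X); from (0,2,0) depth 7

PV length from [(0,2,0)]: 1 ply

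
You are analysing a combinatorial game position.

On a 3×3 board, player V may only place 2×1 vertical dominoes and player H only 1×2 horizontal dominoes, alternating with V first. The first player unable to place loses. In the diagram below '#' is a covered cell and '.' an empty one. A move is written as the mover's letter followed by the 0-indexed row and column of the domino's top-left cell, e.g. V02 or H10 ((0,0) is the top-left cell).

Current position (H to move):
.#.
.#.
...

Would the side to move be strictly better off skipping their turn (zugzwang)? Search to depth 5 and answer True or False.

zugzwang(.#./.#./..., H) = False

ply 1, H at .#./.#./... | H20=-1→.#./.#./##.*; H21=-1→.#./.#./.##
ply 2, V at .#./.#./##. | V00=+1→##./##./##.*; V02=+1→.##/.##/##.; V12=+1→.#./.##/###
ply 3: ##./##./##. is terminal -1 (H); from .#./.#./... depth 5
if H skipped the turn, V would face:
~ ply 1, V at .#./.#./... | V00=+1→##./##./...*; V02=+1→.##/.##/...; V10=+1→.#./##./#..; V12=+1→.#./.##/..#
~ ply 2, H at ##./##./... | H20=-1→##./##./##.*; H21=-1→##./##./.##
~ ply 3, V at ##./##./##. | V02=+1→###/###/##.*; V12=+1→##./###/###
~ ply 4: ###/###/##. is terminal -1 (H); from .#./.#./... depth 5
compare (H): move=-1 vs pass=-1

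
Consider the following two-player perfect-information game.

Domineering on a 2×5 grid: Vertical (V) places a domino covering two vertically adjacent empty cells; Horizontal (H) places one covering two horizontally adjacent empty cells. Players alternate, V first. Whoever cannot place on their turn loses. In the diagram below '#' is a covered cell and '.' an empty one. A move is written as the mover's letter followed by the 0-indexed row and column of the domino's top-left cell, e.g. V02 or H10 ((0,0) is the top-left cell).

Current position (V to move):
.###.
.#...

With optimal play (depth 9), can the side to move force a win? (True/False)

V winning at [.###./.#...]: True

[.###./.#...] V move#1: V00:-1/####./##..., V04:+1/.####/.#..#*
[.####/.#..#] H move#2: H12:-1/.####/.####*
[.####/.####] V move#3: V00:+1/#####/#####*
[#####/#####] end (terminal -1, H#4); searched .###./.#... to 9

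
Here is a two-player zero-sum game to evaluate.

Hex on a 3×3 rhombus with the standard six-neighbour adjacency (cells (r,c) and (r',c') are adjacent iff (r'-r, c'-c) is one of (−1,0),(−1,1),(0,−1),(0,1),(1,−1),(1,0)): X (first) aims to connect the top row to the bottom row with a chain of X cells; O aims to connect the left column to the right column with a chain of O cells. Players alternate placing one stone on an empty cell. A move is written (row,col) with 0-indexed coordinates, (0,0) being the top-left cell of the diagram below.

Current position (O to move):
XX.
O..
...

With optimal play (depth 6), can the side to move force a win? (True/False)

p1 O@[XX./O../...]: (0,2)[XXO/O../...]-1 (1,1)[XX./OO./...]+1* (1,2)[XX./O.O/...]-1 (2,0)[XX./O../O..]-1 (2,1)[XX./O../.O.]+1 (2,2)[XX./O../..O]-1
p2 X@[XX./OO./...]: (0,2)[XXX/OO./...]-1* (1,2)[XX./OOX/...]-1 (2,0)[XX./OO./X..]-1 (2,1)[XX./OO./.X.]-1 (2,2)[XX./OO./..X]-1
p3 O@[XXX/OO./...]: (1,2)[XXX/OOO/...]+1* (2,0)[XXX/OO./O..]-1 (2,1)[XXX/OO./.O.]+1 (2,2)[XXX/OO./..O]+1
p4 X@[XXX/OOO/...] terminal -1; root [XX./O../...] d6

O winning at [XX./O../...]: True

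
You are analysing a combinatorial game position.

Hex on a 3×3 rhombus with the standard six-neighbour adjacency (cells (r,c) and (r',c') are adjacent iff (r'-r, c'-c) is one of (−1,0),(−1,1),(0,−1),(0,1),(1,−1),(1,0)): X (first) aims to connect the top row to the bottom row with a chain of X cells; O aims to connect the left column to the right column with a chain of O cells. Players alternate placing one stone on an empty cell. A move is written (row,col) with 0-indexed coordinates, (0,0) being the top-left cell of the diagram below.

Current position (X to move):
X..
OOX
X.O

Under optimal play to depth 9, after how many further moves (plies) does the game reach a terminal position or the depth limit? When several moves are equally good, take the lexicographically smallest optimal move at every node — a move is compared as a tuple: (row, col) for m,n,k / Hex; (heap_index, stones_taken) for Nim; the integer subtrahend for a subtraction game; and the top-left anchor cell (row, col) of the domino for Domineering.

[X../OOX/X.O] X move#1: (0,1):-1/XX./OOX/X.O*, (0,2):-1/X.X/OOX/X.O, (2,1):-1/X../OOX/XXO
[XX./OOX/X.O] O move#2: (0,2):+1/XXO/OOX/X.O*, (2,1):+1/XX./OOX/XOO
[XXO/OOX/X.O] end (terminal -1, X#3); searched X../OOX/X.O to 9

PV length from [X../OOX/X.O]: 2 plies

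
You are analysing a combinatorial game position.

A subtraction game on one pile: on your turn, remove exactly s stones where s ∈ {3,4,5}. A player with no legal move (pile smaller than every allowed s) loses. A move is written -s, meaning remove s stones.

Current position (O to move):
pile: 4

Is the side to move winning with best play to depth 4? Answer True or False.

O winning at [4]: True

[4] O move#1: -3:+1/1*, -4:+1/0
[1] end (terminal -1, X#2); searched 4 to 4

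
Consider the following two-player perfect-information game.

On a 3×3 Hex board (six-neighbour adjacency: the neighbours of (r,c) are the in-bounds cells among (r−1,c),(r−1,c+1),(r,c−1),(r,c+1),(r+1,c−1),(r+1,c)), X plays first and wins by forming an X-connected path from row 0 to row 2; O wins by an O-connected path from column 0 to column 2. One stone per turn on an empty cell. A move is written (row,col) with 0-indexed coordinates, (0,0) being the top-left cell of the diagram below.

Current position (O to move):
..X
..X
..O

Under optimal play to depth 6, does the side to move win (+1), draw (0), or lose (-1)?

[..X/..X/..O] O move#1: (0,0):-1/O.X/..X/..O*, (0,1):-1/.OX/..X/..O, (1,0):-1/..X/O.X/..O, (1,1):-1/..X/.OX/..O, (2,0):-1/..X/..X/O.O, (2,1):-1/..X/..X/.OO
[O.X/..X/..O] X move#2: (0,1):+1/OXX/..X/..O*, (1,0):+1/O.X/X.X/..O, (1,1):+1/O.X/.XX/..O, (2,0):+1/O.X/..X/X.O, (2,1):+1/O.X/..X/.XO
[OXX/..X/..O] O move#3: (1,0):-1/OXX/O.X/..O*, (1,1):-1/OXX/.OX/..O, (2,0):-1/OXX/..X/O.O, (2,1):-1/OXX/..X/.OO
[OXX/O.X/..O] X move#4: (1,1):+1/OXX/OXX/..O*, (2,0):+1/OXX/O.X/X.O, (2,1):+1/OXX/O.X/.XO
[OXX/OXX/..O] O move#5: (2,0):-1/OXX/OXX/O.O*, (2,1):-1/OXX/OXX/.OO
[OXX/OXX/O.O] X move#6: (2,1):+1/OXX/OXX/OXO*
[OXX/OXX/OXO] end (terminal -1, O#7); searched ..X/..X/..O to 6

value(..X/..X/..O, O) = -1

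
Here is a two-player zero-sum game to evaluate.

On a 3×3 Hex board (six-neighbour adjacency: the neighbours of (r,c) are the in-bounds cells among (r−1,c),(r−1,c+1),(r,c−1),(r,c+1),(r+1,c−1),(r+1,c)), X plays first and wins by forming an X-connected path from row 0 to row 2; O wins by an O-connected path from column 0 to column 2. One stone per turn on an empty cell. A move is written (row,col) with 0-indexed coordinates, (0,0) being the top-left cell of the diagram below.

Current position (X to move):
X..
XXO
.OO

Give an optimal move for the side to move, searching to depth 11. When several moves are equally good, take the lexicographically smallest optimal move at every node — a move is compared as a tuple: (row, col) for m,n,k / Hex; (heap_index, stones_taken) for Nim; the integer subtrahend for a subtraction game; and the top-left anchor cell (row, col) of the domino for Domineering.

X's best at [X../XXO/.OO]: (2,0)

ply 1, X at X../XXO/.OO | (0,1)=-1→XX./XXO/.OO; (0,2)=-1→X.X/XXO/.OO; (2,0)=+1→X../XXO/XOO*
ply 2: X../XXO/XOO is terminal -1 (O); from X../XXO/.OO depth 11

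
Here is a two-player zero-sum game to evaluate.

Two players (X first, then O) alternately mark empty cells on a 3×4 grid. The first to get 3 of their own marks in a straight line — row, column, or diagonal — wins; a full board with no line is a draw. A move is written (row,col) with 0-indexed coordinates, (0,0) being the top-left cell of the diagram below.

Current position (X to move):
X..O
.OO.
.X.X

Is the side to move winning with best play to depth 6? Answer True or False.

ply 1, X at X..O/.OO./.X.X | (0,1)=-1→XX.O/.OO./.X.X; (0,2)=-1→X.XO/.OO./.X.X; (1,0)=-1→X..O/XOO./.X.X; (1,3)=-1→X..O/.OOX/.X.X; (2,0)=-1→X..O/.OO./XX.X; (2,2)=+1→X..O/.OO./.XXX*
ply 2: X..O/.OO./.XXX is terminal -1 (O); from X..O/.OO./.X.X depth 6

X winning at [X..O/.OO./.X.X]: True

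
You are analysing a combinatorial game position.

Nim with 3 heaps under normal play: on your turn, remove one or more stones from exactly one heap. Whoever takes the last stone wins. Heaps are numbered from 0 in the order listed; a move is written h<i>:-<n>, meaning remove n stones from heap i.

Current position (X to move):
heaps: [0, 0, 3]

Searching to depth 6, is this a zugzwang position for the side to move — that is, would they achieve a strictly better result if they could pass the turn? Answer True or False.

zugzwang((0,0,3), X) = False

p1 X@[(0,0,3)]: h2:-1[(0,0,2)]-1 h2:-2[(0,0,1)]-1 h2:-3[(0,0,0)]+1*
p2 O@[(0,0,0)] terminal -1; root [(0,0,3)] d6
if X skipped the turn, O would face:
~ p1 O@[(0,0,3)]: h2:-1[(0,0,2)]-1 h2:-2[(0,0,1)]-1 h2:-3[(0,0,0)]+1*
~ p2 X@[(0,0,0)] terminal -1; root [(0,0,3)] d6
compare (X): move=+1 vs pass=-1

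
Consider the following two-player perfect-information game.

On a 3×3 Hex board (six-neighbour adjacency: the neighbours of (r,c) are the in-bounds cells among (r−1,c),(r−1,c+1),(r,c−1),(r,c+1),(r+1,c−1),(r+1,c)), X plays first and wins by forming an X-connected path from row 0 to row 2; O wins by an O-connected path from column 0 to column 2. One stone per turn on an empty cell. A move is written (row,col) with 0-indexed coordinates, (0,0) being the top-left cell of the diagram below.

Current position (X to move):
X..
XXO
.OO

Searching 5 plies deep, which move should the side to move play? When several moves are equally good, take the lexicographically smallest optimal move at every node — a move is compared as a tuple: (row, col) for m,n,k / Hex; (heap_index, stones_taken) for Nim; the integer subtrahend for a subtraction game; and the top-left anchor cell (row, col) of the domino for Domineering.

X's best at [X../XXO/.OO]: (2,0)

[X../XXO/.OO] X move#1: (0,1):-1/XX./XXO/.OO, (0,2):-1/X.X/XXO/.OO, (2,0):+1/X../XXO/XOO*
[X../XXO/XOO] end (terminal -1, O#2); searched X../XXO/.OO to 5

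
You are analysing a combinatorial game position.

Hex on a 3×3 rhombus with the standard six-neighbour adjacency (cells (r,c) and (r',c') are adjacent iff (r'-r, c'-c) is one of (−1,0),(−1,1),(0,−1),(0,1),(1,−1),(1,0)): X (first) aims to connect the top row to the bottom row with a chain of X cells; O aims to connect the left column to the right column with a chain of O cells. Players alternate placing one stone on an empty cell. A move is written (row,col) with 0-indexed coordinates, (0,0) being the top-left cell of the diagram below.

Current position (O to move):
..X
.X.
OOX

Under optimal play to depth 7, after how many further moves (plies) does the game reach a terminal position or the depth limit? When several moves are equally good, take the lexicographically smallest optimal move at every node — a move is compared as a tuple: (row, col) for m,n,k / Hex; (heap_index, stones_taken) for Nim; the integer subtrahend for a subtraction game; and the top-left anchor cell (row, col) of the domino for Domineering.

PV length from [..X/.X./OOX]: 1 ply

p1 O@[..X/.X./OOX]: (0,0)[O.X/.X./OOX]-1 (0,1)[.OX/.X./OOX]-1 (1,0)[..X/OX./OOX]-1 (1,2)[..X/.XO/OOX]+1*
p2 X@[..X/.XO/OOX] terminal -1; root [..X/.X./OOX] d7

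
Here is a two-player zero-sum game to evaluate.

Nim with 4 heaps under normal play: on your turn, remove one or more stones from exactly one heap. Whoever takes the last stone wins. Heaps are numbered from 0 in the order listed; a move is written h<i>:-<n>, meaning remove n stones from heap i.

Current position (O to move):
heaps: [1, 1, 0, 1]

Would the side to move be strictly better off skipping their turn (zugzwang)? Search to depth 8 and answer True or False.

ply 1, O at (1,1,0,1) | h0:-1=+1→(0,1,0,1)*; h1:-1=+1→(1,0,0,1); h3:-1=+1→(1,1,0,0)
ply 2, X at (0,1,0,1) | h1:-1=-1→(0,0,0,1)*; h3:-1=-1→(0,1,0,0)
ply 3, O at (0,0,0,1) | h3:-1=+1→(0,0,0,0)*
ply 4: (0,0,0,0) is terminal -1 (X); from (1,1,0,1) depth 8
suppose O passes — search the same position with X to move:
pass> ply 1, X at (1,1,0,1) | h0:-1=+1→(0,1,0,1)*; h1:-1=+1→(1,0,0,1); h3:-1=+1→(1,1,0,0)
pass> ply 2, O at (0,1,0,1) | h1:-1=-1→(0,0,0,1)*; h3:-1=-1→(0,1,0,0)
pass> ply 3, X at (0,0,0,1) | h3:-1=+1→(0,0,0,0)*
pass> ply 4: (0,0,0,0) is terminal -1 (O); from (1,1,0,1) depth 8
for O: play +1, pass -1

zugzwang((1,1,0,1), O) = False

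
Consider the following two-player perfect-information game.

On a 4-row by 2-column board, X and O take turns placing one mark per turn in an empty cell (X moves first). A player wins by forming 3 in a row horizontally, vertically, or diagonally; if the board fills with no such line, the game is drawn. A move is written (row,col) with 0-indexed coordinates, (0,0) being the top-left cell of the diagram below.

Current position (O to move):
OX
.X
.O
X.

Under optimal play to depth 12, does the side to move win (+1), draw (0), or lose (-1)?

[OX/.X/.O/X.] O move#1: (1,0):+0/OX/OX/.O/X.*, (2,0):+0/OX/.X/OO/X., (3,1):+0/OX/.X/.O/XO
[OX/OX/.O/X.] X move#2: (2,0):+0/OX/OX/XO/X.*, (3,1):-1/OX/OX/.O/XX
[OX/OX/XO/X.] O move#3: (3,1):+0/OX/OX/XO/XO*
[OX/OX/XO/XO] end (terminal +0, X#4); searched OX/.X/.O/X. to 12

value(OX/.X/.O/X., O) = 0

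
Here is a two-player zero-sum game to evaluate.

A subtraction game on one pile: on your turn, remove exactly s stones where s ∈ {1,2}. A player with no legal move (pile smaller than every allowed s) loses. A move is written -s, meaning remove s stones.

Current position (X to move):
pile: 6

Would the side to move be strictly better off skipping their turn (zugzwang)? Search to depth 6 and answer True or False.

zugzwang(6, X) = True

ply 1, X at 6 | -1=-1→5*; -2=-1→4
ply 2, O at 5 | -1=-1→4; -2=+1→3*
ply 3, X at 3 | -1=-1→2*; -2=-1→1
ply 4, O at 2 | -1=-1→1; -2=+1→0*
ply 5: 0 is terminal -1 (X); from 6 depth 6
pass branch (O moves first from the same position):
  | ply 1, O at 6 | -1=-1→5*; -2=-1→4
  | ply 2, X at 5 | -1=-1→4; -2=+1→3*
  | ply 3, O at 3 | -1=-1→2*; -2=-1→1
  | ply 4, X at 2 | -1=-1→1; -2=+1→0*
  | ply 5: 0 is terminal -1 (O); from 6 depth 6
X moving scores -1; X passing scores +1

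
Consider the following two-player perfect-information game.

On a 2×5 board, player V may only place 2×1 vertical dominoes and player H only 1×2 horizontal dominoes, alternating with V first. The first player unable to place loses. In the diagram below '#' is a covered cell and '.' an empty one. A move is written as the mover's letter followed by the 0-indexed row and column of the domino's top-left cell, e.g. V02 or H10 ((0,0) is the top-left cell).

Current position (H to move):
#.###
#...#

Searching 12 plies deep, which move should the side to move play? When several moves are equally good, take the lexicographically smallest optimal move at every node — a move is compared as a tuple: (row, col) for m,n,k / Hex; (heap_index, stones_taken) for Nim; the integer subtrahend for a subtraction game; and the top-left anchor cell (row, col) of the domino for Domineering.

H's best at [#.###/#...#]: H11

p1 H@[#.###/#...#]: H11[#.###/###.#]+1* H12[#.###/#.###]-1
p2 V@[#.###/###.#] terminal -1; root [#.###/#...#] d12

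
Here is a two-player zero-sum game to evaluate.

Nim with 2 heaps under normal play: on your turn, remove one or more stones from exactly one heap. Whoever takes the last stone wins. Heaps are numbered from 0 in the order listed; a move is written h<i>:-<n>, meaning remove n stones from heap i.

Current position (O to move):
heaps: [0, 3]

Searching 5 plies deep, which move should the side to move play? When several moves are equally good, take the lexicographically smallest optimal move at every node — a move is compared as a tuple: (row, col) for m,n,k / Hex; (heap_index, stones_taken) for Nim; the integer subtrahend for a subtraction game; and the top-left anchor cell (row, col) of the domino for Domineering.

O's best at [(0,3)]: h1:-3

[(0,3)] O move#1: h1:-1:-1/(0,2), h1:-2:-1/(0,1), h1:-3:+1/(0,0)*
[(0,0)] end (terminal -1, X#2); searched (0,3) to 5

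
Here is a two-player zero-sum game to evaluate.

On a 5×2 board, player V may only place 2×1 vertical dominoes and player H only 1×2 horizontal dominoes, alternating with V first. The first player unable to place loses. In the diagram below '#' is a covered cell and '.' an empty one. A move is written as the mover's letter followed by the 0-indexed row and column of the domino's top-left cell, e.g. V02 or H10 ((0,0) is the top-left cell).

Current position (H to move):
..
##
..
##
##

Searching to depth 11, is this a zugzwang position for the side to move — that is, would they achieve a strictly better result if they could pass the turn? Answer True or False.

zugzwang(../##/../##/##, H) = False

p1 H@[../##/../##/##]: H00[##/##/../##/##]+1* H20[../##/##/##/##]+1
p2 V@[##/##/../##/##] terminal -1; root [../##/../##/##] d11
pass branch (V moves first from the same position):
  | p1 V@[../##/../##/##] terminal -1; root [../##/../##/##] d11
H moving scores +1; H passing scores +1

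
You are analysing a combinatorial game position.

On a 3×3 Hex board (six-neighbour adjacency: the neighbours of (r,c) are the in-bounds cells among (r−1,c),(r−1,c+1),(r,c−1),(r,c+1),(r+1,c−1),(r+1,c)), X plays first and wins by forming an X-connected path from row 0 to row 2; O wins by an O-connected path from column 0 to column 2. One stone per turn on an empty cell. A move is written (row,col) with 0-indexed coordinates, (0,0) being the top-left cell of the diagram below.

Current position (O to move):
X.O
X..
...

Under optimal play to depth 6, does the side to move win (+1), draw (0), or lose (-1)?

[X.O/X../...] O move#1: (0,1):-1/XOO/X../..., (1,1):-1/X.O/XO./..., (1,2):-1/X.O/X.O/..., (2,0):+1/X.O/X../O..*, (2,1):-1/X.O/X../.O., (2,2):-1/X.O/X../..O
[X.O/X../O..] X move#2: (0,1):-1/XXO/X../O..*, (1,1):-1/X.O/XX./O.., (1,2):-1/X.O/X.X/O.., (2,1):-1/X.O/X../OX., (2,2):-1/X.O/X../O.X
[XXO/X../O..] O move#3: (1,1):+1/XXO/XO./O..*, (1,2):+1/XXO/X.O/O.., (2,1):+1/XXO/X../OO., (2,2):+1/XXO/X../O.O
[XXO/XO./O..] end (terminal -1, X#4); searched X.O/X../... to 6

value(X.O/X../..., O) = +1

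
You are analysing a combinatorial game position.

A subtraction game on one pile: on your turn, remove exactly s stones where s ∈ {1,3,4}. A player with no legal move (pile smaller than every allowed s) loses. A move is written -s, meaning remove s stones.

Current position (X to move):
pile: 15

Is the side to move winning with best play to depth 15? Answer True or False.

X winning at [15]: True

p1 X@[15]: -1[14]+1* -3[12]-1 -4[11]-1
p2 O@[14]: -1[13]-1* -3[11]-1 -4[10]-1
p3 X@[13]: -1[12]-1 -3[10]-1 -4[9]+1*
p4 O@[9]: -1[8]-1* -3[6]-1 -4[5]-1
p5 X@[8]: -1[7]+1* -3[5]-1 -4[4]-1
p6 O@[7]: -1[6]-1* -3[4]-1 -4[3]-1
p7 X@[6]: -1[5]-1 -3[3]-1 -4[2]+1*
p8 O@[2]: -1[1]-1*
p9 X@[1]: -1[0]+1*
p10 O@[0] terminal -1; root [15] d15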